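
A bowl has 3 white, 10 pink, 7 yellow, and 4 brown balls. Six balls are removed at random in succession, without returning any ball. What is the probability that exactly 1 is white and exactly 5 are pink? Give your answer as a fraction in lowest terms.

27/4807

Unordered draws without replacement: count favorable combinations over C(24,6).
Favorable = C(3,1) · C(10,5) · C(7,0) · C(4,0) = 756; total = C(24,6) = 134596.
P = 756/134596 = 27/4807 ≈ 0.0056.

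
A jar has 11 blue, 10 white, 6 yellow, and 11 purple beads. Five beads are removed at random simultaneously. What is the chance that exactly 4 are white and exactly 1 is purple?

55/11951

Unordered draws without replacement: count favorable combinations over C(38,5).
Favorable = C(11,0) · C(10,4) · C(6,0) · C(11,1) = 2310; total = C(38,5) = 501942.
P = 2310/501942 = 55/11951 ≈ 0.0046.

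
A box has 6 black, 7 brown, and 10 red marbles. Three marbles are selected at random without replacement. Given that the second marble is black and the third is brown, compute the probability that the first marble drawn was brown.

2/7

P(first=brown and the second marble is black and the third is brown) = (7/23)·(6/22)·(6/21) = 6/253.
P(E) = Σ over first color = 5/253 + 6/253 + 10/253 = 21/253.
By Bayes, P(first=brown | E) = 6/253 / 21/253 = 2/7 ≈ 0.2857.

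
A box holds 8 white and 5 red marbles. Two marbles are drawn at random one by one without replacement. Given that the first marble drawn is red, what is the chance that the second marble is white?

2/3

After removing 1 red, the box has 8 white out of 12 remaining.
P(second is white | given) = 8/12 = 2/3 ≈ 0.6667.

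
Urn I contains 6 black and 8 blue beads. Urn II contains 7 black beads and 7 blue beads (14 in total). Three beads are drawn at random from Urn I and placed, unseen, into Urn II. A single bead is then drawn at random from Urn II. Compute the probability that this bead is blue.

61/119

Condition on how many of the transferred beads are blue (from Urn I: 8 blue of 14; then Urn II has 17 total).
  0 blue: C(8,0)C(6,3)/C(14,3) = 5/91; then P = 7/17
  1 blue: C(8,1)C(6,2)/C(14,3) = 30/91; then P = 8/17
  2 blue: C(8,2)C(6,1)/C(14,3) = 6/13; then P = 9/17
  3 blue: C(8,3)C(6,0)/C(14,3) = 2/13; then P = 10/17
P(blue from Urn II) = 61/119 ≈ 0.5126.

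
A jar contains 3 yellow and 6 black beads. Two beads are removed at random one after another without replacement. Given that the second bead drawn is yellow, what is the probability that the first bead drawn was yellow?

P(first=yellow and the second bead drawn is yellow) = (3/9)·(2/8) = 1/12.
P(the second bead drawn is yellow) = Σ over first color = 1/12 + 1/4 = 1/3.
By Bayes, P(first=yellow | the second bead drawn is yellow) = 1/12 / 1/3 = 1/4 ≈ 0.2500.

1/4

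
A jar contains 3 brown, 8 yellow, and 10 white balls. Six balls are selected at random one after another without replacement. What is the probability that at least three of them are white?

Sum the hypergeometric tail for j = 3,…,6 white balls.
Favorable = C(10,3)·C(11,3) + C(10,4)·C(11,2) + C(10,5)·C(11,1) + C(10,6)·C(11,0) = 34332; total = C(21,6) = 54264.
P = 34332/54264 = 2861/4522 ≈ 0.6327.

2861/4522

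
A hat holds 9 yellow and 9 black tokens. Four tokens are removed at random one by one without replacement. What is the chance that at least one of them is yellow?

163/170

Use the complement: P(at least one yellow) = 1 − P(no yellow).
P(none) = C(9,4)/C(18,4) = 126/3060.
So P = 1 − 126/3060 = 163/170 ≈ 0.9588.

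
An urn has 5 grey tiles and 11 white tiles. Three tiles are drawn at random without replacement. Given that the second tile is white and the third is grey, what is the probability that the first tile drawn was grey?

2/7

P(first=grey and the second tile is white and the third is grey) = (5/16)·(11/15)·(4/14) = 11/168.
P(E) = Σ over first color = 11/168 + 55/336 = 11/48.
By Bayes, P(first=grey | E) = 11/168 / 11/48 = 2/7 ≈ 0.2857.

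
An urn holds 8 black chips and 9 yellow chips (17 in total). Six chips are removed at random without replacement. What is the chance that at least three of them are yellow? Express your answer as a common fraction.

333/442

Sum the hypergeometric tail for j = 3,…,6 yellow chips.
Favorable = C(9,3)·C(8,3) + C(9,4)·C(8,2) + C(9,5)·C(8,1) + C(9,6)·C(8,0) = 9324; total = C(17,6) = 12376.
P = 9324/12376 = 333/442 ≈ 0.7534.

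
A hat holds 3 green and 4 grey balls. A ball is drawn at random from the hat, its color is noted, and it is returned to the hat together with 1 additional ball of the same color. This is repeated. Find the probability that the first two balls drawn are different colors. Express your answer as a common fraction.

3/7

Either grey then green, or green then grey; after the first draw the total is 8.
P = (4/7)·(3/8) + (3/7)·(4/8) = 3/7 ≈ 0.4286.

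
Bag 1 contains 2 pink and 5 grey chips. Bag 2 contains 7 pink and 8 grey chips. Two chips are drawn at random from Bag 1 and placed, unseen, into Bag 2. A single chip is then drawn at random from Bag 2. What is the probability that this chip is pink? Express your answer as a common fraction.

Condition on how many of the transferred chips are pink (from Bag 1: 2 pink of 7; then Bag 2 has 17 total).
  0 pink: C(2,0)C(5,2)/C(7,2) = 10/21; then P = 7/17
  1 pink: C(2,1)C(5,1)/C(7,2) = 10/21; then P = 8/17
  2 pink: C(2,2)C(5,0)/C(7,2) = 1/21; then P = 9/17
P(pink from Bag 2) = 53/119 ≈ 0.4454.

53/119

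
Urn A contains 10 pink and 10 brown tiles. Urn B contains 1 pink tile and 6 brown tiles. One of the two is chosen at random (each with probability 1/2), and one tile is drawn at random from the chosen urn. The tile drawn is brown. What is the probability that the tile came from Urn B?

12/19

P(brown | Urn A) = 1/2; P(brown | Urn B) = 6/7.
P(brown) = 1/2·1/2 + 1/2·6/7 = 19/28.
By Bayes' rule, P(Urn B | brown) = 3/7 / 19/28 = 12/19 ≈ 0.6316.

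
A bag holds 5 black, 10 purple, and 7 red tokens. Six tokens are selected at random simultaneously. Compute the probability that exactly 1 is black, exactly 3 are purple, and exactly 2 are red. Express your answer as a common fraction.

600/3553

Unordered draws without replacement: count favorable combinations over C(22,6).
Favorable = C(5,1) · C(10,3) · C(7,2) = 12600; total = C(22,6) = 74613.
P = 12600/74613 = 600/3553 ≈ 0.1689.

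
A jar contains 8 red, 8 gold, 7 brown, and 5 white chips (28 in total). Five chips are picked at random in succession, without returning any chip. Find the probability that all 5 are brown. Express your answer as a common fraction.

1/4680

Unordered draws without replacement: count favorable combinations over C(28,5).
Favorable = C(8,0) · C(8,0) · C(7,5) · C(5,0) = 21; total = C(28,5) = 98280.
P = 21/98280 = 1/4680 ≈ 0.0002.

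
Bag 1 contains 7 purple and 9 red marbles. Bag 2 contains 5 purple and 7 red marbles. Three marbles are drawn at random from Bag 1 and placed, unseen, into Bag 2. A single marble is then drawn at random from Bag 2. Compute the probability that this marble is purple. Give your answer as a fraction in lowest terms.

Condition on how many of the transferred marbles are purple (from Bag 1: 7 purple of 16; then Bag 2 has 15 total).
  0 purple: C(7,0)C(9,3)/C(16,3) = 3/20; then P = 5/15
  1 purple: C(7,1)C(9,2)/C(16,3) = 9/20; then P = 6/15
  2 purple: C(7,2)C(9,1)/C(16,3) = 27/80; then P = 7/15
  3 purple: C(7,3)C(9,0)/C(16,3) = 1/16; then P = 8/15
P(purple from Bag 2) = 101/240 ≈ 0.4208.

101/240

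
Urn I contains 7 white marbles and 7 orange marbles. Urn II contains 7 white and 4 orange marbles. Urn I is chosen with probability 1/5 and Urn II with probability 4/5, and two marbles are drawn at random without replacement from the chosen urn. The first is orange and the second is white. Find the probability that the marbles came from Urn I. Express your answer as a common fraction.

P(E | Urn I) = 7/26; P(E | Urn II) = 14/55.
P(E) = 1/5·7/26 + 4/5·14/55 = 1841/7150.
By Bayes' rule, P(Urn I | E) = 7/130 / 1841/7150 = 55/263 ≈ 0.2091.

55/263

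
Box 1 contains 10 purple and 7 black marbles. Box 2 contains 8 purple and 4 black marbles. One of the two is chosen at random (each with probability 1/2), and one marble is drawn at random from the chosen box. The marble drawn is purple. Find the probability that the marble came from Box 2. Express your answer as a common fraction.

P(purple | Box 1) = 10/17; P(purple | Box 2) = 2/3.
P(purple) = 1/2·10/17 + 1/2·2/3 = 32/51.
By Bayes' rule, P(Box 2 | purple) = 1/3 / 32/51 = 17/32 ≈ 0.5312.

17/32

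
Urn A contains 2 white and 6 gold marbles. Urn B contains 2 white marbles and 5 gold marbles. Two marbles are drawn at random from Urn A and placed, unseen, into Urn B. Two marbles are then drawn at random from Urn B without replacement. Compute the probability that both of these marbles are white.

19/336

Condition on how many of the transferred marbles are white (from Urn A: 2 white of 8; then Urn B has 9 total).
  0 white: C(2,0)C(6,2)/C(8,2) = 15/28; then P = C(2,2)/C(9,2) = 1/36
  1 white: C(2,1)C(6,1)/C(8,2) = 3/7; then P = C(3,2)/C(9,2) = 1/12
  2 white: C(2,2)C(6,0)/C(8,2) = 1/28; then P = C(4,2)/C(9,2) = 1/6
P(both white) = 19/336 ≈ 0.0565.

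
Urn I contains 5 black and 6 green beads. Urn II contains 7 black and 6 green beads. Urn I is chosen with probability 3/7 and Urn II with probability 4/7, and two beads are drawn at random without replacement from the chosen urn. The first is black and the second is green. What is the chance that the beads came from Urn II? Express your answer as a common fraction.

P(E | Urn I) = 3/11; P(E | Urn II) = 7/26.
P(E) = 3/7·3/11 + 4/7·7/26 = 271/1001.
By Bayes' rule, P(Urn II | E) = 2/13 / 271/1001 = 154/271 ≈ 0.5683.

154/271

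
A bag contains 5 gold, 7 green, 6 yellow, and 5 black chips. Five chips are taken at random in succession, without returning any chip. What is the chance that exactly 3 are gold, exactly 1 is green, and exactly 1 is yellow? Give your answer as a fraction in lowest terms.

60/4807

Unordered draws without replacement: count favorable combinations over C(23,5).
Favorable = C(5,3) · C(7,1) · C(6,1) · C(5,0) = 420; total = C(23,5) = 33649.
P = 420/33649 = 60/4807 ≈ 0.0125.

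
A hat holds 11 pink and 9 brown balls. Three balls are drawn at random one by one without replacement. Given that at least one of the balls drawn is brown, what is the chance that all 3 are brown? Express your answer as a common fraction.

P(all 3 brown) = C(9,3)/C(20,3) = 7/95; P(at least one brown) = 1 − C(11,3)/C(20,3) = 65/76.
Since 'all 3 brown' ⊆ 'at least one brown', P(all 3 | at least one) = 7/95 / 65/76 = 28/325 ≈ 0.0862.

28/325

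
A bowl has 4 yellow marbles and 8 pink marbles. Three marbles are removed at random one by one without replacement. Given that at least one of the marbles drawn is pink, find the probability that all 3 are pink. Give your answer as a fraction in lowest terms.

P(all 3 pink) = C(8,3)/C(12,3) = 14/55; P(at least one pink) = 1 − C(4,3)/C(12,3) = 54/55.
Since 'all 3 pink' ⊆ 'at least one pink', P(all 3 | at least one) = 14/55 / 54/55 = 7/27 ≈ 0.2593.

7/27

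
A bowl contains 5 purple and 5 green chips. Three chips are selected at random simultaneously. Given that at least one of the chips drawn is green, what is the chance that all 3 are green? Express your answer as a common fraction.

P(all 3 green) = C(5,3)/C(10,3) = 1/12; P(at least one green) = 1 − C(5,3)/C(10,3) = 11/12.
Since 'all 3 green' ⊆ 'at least one green', P(all 3 | at least one) = 1/12 / 11/12 = 1/11 ≈ 0.0909.

1/11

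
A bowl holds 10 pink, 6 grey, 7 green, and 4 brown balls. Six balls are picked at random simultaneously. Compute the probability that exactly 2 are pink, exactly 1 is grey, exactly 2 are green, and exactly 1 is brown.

Unordered draws without replacement: count favorable combinations over C(27,6).
Favorable = C(10,2) · C(6,1) · C(7,2) · C(4,1) = 22680; total = C(27,6) = 296010.
P = 22680/296010 = 252/3289 ≈ 0.0766.

252/3289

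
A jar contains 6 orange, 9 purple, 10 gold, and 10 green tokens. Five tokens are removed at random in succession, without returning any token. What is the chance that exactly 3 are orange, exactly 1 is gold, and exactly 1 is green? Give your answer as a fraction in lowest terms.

250/40579

Unordered draws without replacement: count favorable combinations over C(35,5).
Favorable = C(6,3) · C(9,0) · C(10,1) · C(10,1) = 2000; total = C(35,5) = 324632.
P = 2000/324632 = 250/40579 ≈ 0.0062.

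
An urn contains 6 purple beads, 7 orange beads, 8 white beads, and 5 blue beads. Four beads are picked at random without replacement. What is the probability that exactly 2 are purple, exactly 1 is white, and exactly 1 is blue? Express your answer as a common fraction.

12/299

Unordered draws without replacement: count favorable combinations over C(26,4).
Favorable = C(6,2) · C(7,0) · C(8,1) · C(5,1) = 600; total = C(26,4) = 14950.
P = 600/14950 = 12/299 ≈ 0.0401.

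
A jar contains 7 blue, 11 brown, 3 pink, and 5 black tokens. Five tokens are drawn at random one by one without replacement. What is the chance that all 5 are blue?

Unordered draws without replacement: count favorable combinations over C(26,5).
Favorable = C(7,5) · C(11,0) · C(3,0) · C(5,0) = 21; total = C(26,5) = 65780.
P = 21/65780 = 21/65780 ≈ 0.0003.

21/65780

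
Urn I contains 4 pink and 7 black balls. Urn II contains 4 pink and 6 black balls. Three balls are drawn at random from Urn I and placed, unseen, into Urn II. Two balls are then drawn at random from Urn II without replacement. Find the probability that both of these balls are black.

Condition on how many of the transferred balls are black (from Urn I: 7 black of 11; then Urn II has 13 total).
  0 black: C(7,0)C(4,3)/C(11,3) = 4/165; then P = C(6,2)/C(13,2) = 5/26
  1 black: C(7,1)C(4,2)/C(11,3) = 14/55; then P = C(7,2)/C(13,2) = 7/26
  2 black: C(7,2)C(4,1)/C(11,3) = 28/55; then P = C(8,2)/C(13,2) = 14/39
  3 black: C(7,3)C(4,0)/C(11,3) = 7/33; then P = C(9,2)/C(13,2) = 6/13
P(both black) = 23/65 ≈ 0.3538.

23/65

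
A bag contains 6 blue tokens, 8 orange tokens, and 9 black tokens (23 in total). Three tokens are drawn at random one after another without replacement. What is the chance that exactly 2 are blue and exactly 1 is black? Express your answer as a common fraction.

Unordered draws without replacement: count favorable combinations over C(23,3).
Favorable = C(6,2) · C(8,0) · C(9,1) = 135; total = C(23,3) = 1771.
P = 135/1771 = 135/1771 ≈ 0.0762.

135/1771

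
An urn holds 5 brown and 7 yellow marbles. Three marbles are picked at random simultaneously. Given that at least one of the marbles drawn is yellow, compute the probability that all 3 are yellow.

P(all 3 yellow) = C(7,3)/C(12,3) = 7/44; P(at least one yellow) = 1 − C(5,3)/C(12,3) = 21/22.
Since 'all 3 yellow' ⊆ 'at least one yellow', P(all 3 | at least one) = 7/44 / 21/22 = 1/6 ≈ 0.1667.

1/6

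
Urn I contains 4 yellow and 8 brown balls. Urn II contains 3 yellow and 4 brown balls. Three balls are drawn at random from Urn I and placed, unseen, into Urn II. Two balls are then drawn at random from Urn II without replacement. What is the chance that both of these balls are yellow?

Condition on how many of the transferred balls are yellow (from Urn I: 4 yellow of 12; then Urn II has 10 total).
  0 yellow: C(4,0)C(8,3)/C(12,3) = 14/55; then P = C(3,2)/C(10,2) = 1/15
  1 yellow: C(4,1)C(8,2)/C(12,3) = 28/55; then P = C(4,2)/C(10,2) = 2/15
  2 yellow: C(4,2)C(8,1)/C(12,3) = 12/55; then P = C(5,2)/C(10,2) = 2/9
  3 yellow: C(4,3)C(8,0)/C(12,3) = 1/55; then P = C(6,2)/C(10,2) = 1/3
P(both yellow) = 23/165 ≈ 0.1394.

23/165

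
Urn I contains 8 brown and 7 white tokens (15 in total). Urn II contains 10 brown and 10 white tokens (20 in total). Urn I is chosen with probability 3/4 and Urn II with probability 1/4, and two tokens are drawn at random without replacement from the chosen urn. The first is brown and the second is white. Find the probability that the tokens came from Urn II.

P(E | Urn I) = 4/15; P(E | Urn II) = 5/19.
P(E) = 3/4·4/15 + 1/4·5/19 = 101/380.
By Bayes' rule, P(Urn II | E) = 5/76 / 101/380 = 25/101 ≈ 0.2475.

25/101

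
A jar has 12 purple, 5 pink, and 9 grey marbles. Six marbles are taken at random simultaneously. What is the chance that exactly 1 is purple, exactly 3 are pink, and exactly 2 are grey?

Unordered draws without replacement: count favorable combinations over C(26,6).
Favorable = C(12,1) · C(5,3) · C(9,2) = 4320; total = C(26,6) = 230230.
P = 4320/230230 = 432/23023 ≈ 0.0188.

432/23023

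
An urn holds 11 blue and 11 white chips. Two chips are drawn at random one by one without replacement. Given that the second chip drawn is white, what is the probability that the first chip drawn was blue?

11/21

P(first=blue and the second chip drawn is white) = (11/22)·(11/21) = 11/42.
P(the second chip drawn is white) = Σ over first color = 11/42 + 5/21 = 1/2.
By Bayes, P(first=blue | the second chip drawn is white) = 11/42 / 1/2 = 11/21 ≈ 0.5238.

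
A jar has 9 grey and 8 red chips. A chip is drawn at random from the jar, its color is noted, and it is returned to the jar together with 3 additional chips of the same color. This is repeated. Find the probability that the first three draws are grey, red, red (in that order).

198/1955

Track the composition after each reinforcement of +3.
P = (9/17) · (8/20) · (11/23) = 198/1955 ≈ 0.1013.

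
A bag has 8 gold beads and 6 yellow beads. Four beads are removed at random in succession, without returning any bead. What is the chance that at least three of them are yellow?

25/143

Sum the hypergeometric tail for j = 3,…,4 yellow beads.
Favorable = C(6,3)·C(8,1) + C(6,4)·C(8,0) = 175; total = C(14,4) = 1001.
P = 175/1001 = 25/143 ≈ 0.1748.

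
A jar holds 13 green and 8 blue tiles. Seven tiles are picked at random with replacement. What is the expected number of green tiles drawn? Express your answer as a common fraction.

By linearity of expectation, E[X] = Σ P(draw i is green); each independent draw has P(green) = 13/21.
E[X] = 7 · 13/21 = 13/3 ≈ 4.3333.

13/3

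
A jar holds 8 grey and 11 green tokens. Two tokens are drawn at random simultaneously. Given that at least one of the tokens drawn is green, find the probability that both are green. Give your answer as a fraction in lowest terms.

P(both green) = C(11,2)/C(19,2) = 55/171; P(at least one green) = 1 − C(8,2)/C(19,2) = 143/171.
Since 'both green' ⊆ 'at least one green', P(both | at least one) = 55/171 / 143/171 = 5/13 ≈ 0.3846.

5/13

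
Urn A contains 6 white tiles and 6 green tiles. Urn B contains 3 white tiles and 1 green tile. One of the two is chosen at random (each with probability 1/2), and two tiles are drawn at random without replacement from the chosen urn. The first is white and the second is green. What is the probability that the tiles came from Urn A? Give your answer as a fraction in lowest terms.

12/23

P(E | Urn A) = 3/11; P(E | Urn B) = 1/4.
P(E) = 1/2·3/11 + 1/2·1/4 = 23/88.
By Bayes' rule, P(Urn A | E) = 3/22 / 23/88 = 12/23 ≈ 0.5217.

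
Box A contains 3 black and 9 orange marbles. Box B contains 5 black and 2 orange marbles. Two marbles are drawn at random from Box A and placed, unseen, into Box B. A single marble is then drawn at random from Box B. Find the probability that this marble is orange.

Condition on how many of the transferred marbles are orange (from Box A: 9 orange of 12; then Box B has 9 total).
  0 orange: C(9,0)C(3,2)/C(12,2) = 1/22; then P = 2/9
  1 orange: C(9,1)C(3,1)/C(12,2) = 9/22; then P = 3/9
  2 orange: C(9,2)C(3,0)/C(12,2) = 6/11; then P = 4/9
P(orange from Box B) = 7/18 ≈ 0.3889.

7/18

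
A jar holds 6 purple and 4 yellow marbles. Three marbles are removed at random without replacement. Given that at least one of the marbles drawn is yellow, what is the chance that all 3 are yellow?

1/25

P(all 3 yellow) = C(4,3)/C(10,3) = 1/30; P(at least one yellow) = 1 − C(6,3)/C(10,3) = 5/6.
Since 'all 3 yellow' ⊆ 'at least one yellow', P(all 3 | at least one) = 1/30 / 5/6 = 1/25 ≈ 0.0400.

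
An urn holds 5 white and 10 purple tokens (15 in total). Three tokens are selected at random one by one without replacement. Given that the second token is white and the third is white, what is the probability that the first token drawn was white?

3/13

P(first=white and the second token is white and the third is white) = (5/15)·(4/14)·(3/13) = 2/91.
P(E) = Σ over first color = 2/91 + 20/273 = 2/21.
By Bayes, P(first=white | E) = 2/91 / 2/21 = 3/13 ≈ 0.2308.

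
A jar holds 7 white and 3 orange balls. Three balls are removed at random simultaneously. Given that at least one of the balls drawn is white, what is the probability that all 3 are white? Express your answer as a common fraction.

P(all 3 white) = C(7,3)/C(10,3) = 7/24; P(at least one white) = 1 − C(3,3)/C(10,3) = 119/120.
Since 'all 3 white' ⊆ 'at least one white', P(all 3 | at least one) = 7/24 / 119/120 = 5/17 ≈ 0.2941.

5/17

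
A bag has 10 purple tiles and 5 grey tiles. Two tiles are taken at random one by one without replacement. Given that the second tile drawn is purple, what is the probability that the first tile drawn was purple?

9/14

P(first=purple and the second tile drawn is purple) = (10/15)·(9/14) = 3/7.
P(the second tile drawn is purple) = Σ over first color = 3/7 + 5/21 = 2/3.
By Bayes, P(first=purple | the second tile drawn is purple) = 3/7 / 2/3 = 9/14 ≈ 0.6429.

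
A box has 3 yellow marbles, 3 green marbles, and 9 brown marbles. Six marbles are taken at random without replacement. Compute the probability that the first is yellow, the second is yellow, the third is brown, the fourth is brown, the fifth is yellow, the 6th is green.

Multiply the conditional probability of each draw in order, without replacement, so each draw removes one from its color and from the total.
P = (3/15) · (2/14) · (9/13) · (8/12) · (1/11) · (3/10) = 9/25025 ≈ 0.0004.

9/25025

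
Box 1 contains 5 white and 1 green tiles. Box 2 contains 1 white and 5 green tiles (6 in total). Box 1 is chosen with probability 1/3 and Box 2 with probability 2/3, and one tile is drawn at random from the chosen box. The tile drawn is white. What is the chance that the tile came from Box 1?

P(white | Box 1) = 5/6; P(white | Box 2) = 1/6.
P(white) = 1/3·5/6 + 2/3·1/6 = 7/18.
By Bayes' rule, P(Box 1 | white) = 5/18 / 7/18 = 5/7 ≈ 0.7143.

5/7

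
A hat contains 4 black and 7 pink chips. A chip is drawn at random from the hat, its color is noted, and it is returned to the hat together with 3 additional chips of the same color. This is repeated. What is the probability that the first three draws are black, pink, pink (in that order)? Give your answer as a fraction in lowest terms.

20/187

Track the composition after each reinforcement of +3.
P = (4/11) · (7/14) · (10/17) = 20/187 ≈ 0.1070.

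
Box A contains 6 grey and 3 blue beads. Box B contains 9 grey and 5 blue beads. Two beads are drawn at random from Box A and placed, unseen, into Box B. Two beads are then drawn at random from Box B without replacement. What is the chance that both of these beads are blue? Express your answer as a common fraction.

Condition on how many of the transferred beads are blue (from Box A: 3 blue of 9; then Box B has 16 total).
  0 blue: C(3,0)C(6,2)/C(9,2) = 5/12; then P = C(5,2)/C(16,2) = 1/12
  1 blue: C(3,1)C(6,1)/C(9,2) = 1/2; then P = C(6,2)/C(16,2) = 1/8
  2 blue: C(3,2)C(6,0)/C(9,2) = 1/12; then P = C(7,2)/C(16,2) = 7/40
P(both blue) = 161/1440 ≈ 0.1118.

161/1440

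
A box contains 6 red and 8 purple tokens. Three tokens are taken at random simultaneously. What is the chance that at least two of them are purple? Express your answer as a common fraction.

Sum the hypergeometric tail for j = 2,…,3 purple tokens.
Favorable = C(8,2)·C(6,1) + C(8,3)·C(6,0) = 224; total = C(14,3) = 364.
P = 224/364 = 8/13 ≈ 0.6154.

8/13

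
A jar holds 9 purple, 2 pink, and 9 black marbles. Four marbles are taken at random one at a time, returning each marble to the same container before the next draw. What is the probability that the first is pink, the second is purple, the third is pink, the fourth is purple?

Multiply the conditional probability of each draw in order, with replacement (the composition resets each draw).
P = (2/20) · (9/20) · (2/20) · (9/20) = 81/40000 ≈ 0.0020.

81/40000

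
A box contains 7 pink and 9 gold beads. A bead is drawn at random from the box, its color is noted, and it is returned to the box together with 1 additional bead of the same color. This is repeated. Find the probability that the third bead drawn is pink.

Sum over the four possibilities for the first two draws (pink/not-pink each), tracking how the pink count and total change by +1 per draw.
P(third is pink) = 7/16 ≈ 0.4375. (In a Pólya urn every draw has the same marginal probability 7/16.)

7/16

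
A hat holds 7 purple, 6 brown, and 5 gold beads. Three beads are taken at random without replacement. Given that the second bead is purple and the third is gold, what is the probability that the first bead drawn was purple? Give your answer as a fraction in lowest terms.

3/8

P(first=purple and the second bead is purple and the third is gold) = (7/18)·(6/17)·(5/16) = 35/816.
P(E) = Σ over first color = 35/816 + 35/816 + 35/1224 = 35/306.
By Bayes, P(first=purple | E) = 35/816 / 35/306 = 3/8 ≈ 0.3750.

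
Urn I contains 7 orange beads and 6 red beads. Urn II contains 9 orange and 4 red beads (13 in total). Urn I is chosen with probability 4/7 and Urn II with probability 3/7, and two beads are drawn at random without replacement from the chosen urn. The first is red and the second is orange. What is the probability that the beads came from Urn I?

P(E | Urn I) = 7/26; P(E | Urn II) = 3/13.
P(E) = 4/7·7/26 + 3/7·3/13 = 23/91.
By Bayes' rule, P(Urn I | E) = 2/13 / 23/91 = 14/23 ≈ 0.6087.

14/23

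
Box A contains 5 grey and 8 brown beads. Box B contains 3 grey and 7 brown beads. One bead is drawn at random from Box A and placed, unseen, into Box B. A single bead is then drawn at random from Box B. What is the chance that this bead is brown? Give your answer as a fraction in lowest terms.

9/13

Condition on how many of the transferred beads are brown (from Box A: 8 brown of 13; then Box B has 11 total).
  0 brown: C(8,0)C(5,1)/C(13,1) = 5/13; then P = 7/11
  1 brown: C(8,1)C(5,0)/C(13,1) = 8/13; then P = 8/11
P(brown from Box B) = 9/13 ≈ 0.6923.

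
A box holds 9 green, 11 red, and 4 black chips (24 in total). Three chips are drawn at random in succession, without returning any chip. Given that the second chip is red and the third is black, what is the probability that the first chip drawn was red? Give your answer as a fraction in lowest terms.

P(first=red and the second chip is red and the third is black) = (11/24)·(10/23)·(4/22) = 5/138.
P(E) = Σ over first color = 3/92 + 5/138 + 1/92 = 11/138.
By Bayes, P(first=red | E) = 5/138 / 11/138 = 5/11 ≈ 0.4545.

5/11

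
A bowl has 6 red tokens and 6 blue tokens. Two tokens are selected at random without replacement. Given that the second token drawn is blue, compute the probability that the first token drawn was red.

6/11

P(first=red and the second token drawn is blue) = (6/12)·(6/11) = 3/11.
P(the second token drawn is blue) = Σ over first color = 3/11 + 5/22 = 1/2.
By Bayes, P(first=red | the second token drawn is blue) = 3/11 / 1/2 = 6/11 ≈ 0.5455.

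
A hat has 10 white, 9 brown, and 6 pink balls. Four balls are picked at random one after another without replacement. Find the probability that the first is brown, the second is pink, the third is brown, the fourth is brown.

63/6325

Multiply the conditional probability of each draw in order, without replacement, so each draw removes one from its color and from the total.
P = (9/25) · (6/24) · (8/23) · (7/22) = 63/6325 ≈ 0.0100.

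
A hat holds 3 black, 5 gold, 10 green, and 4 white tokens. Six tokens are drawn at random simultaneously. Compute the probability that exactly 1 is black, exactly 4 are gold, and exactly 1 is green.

50/24871

Unordered draws without replacement: count favorable combinations over C(22,6).
Favorable = C(3,1) · C(5,4) · C(10,1) · C(4,0) = 150; total = C(22,6) = 74613.
P = 150/74613 = 50/24871 ≈ 0.0020.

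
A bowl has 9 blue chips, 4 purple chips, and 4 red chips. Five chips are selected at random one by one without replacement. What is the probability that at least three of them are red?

Sum the hypergeometric tail for j = 3,…,4 red chips.
Favorable = C(4,3)·C(13,2) + C(4,4)·C(13,1) = 325; total = C(17,5) = 6188.
P = 325/6188 = 25/476 ≈ 0.0525.

25/476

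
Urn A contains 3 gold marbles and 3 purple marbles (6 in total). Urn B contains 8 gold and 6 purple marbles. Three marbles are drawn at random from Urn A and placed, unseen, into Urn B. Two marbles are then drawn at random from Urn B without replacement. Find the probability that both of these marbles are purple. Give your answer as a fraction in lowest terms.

Condition on how many of the transferred marbles are purple (from Urn A: 3 purple of 6; then Urn B has 17 total).
  0 purple: C(3,0)C(3,3)/C(6,3) = 1/20; then P = C(6,2)/C(17,2) = 15/136
  1 purple: C(3,1)C(3,2)/C(6,3) = 9/20; then P = C(7,2)/C(17,2) = 21/136
  2 purple: C(3,2)C(3,1)/C(6,3) = 9/20; then P = C(8,2)/C(17,2) = 7/34
  3 purple: C(3,3)C(3,0)/C(6,3) = 1/20; then P = C(9,2)/C(17,2) = 9/34
P(both purple) = 123/680 ≈ 0.1809.

123/680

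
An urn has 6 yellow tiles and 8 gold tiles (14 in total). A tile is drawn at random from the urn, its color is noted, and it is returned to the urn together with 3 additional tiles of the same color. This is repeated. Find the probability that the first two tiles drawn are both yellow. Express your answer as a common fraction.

After a yellow draw the urn holds 9 yellow out of 17.
P = (6/14)·(9/17) = 27/119 ≈ 0.2269.

27/119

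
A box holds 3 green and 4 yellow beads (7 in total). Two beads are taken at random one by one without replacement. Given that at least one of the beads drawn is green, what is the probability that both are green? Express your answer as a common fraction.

1/5

P(both green) = C(3,2)/C(7,2) = 1/7; P(at least one green) = 1 − C(4,2)/C(7,2) = 5/7.
Since 'both green' ⊆ 'at least one green', P(both | at least one) = 1/7 / 5/7 = 1/5 ≈ 0.2000.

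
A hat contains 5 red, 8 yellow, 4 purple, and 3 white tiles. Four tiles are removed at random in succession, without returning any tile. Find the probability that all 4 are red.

Unordered draws without replacement: count favorable combinations over C(20,4).
Favorable = C(5,4) · C(8,0) · C(4,0) · C(3,0) = 5; total = C(20,4) = 4845.
P = 5/4845 = 1/969 ≈ 0.0010.

1/969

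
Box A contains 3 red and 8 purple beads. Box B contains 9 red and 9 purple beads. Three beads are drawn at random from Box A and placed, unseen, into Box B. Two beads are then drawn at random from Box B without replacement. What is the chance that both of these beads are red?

57/275

Condition on how many of the transferred beads are red (from Box A: 3 red of 11; then Box B has 21 total).
  0 red: C(3,0)C(8,3)/C(11,3) = 56/165; then P = C(9,2)/C(21,2) = 6/35
  1 red: C(3,1)C(8,2)/C(11,3) = 28/55; then P = C(10,2)/C(21,2) = 3/14
  2 red: C(3,2)C(8,1)/C(11,3) = 8/55; then P = C(11,2)/C(21,2) = 11/42
  3 red: C(3,3)C(8,0)/C(11,3) = 1/165; then P = C(12,2)/C(21,2) = 11/35
P(both red) = 57/275 ≈ 0.2073.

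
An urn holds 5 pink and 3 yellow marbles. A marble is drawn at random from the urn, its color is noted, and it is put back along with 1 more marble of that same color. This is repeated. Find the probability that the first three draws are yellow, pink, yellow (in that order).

Track the composition after each reinforcement of +1.
P = (3/8) · (5/9) · (4/10) = 1/12 ≈ 0.0833.

1/12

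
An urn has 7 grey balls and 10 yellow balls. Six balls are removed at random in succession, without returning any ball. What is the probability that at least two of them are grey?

Sum the hypergeometric tail for j = 2,…,6 grey balls.
Favorable = C(7,2)·C(10,4) + C(7,3)·C(10,3) + C(7,4)·C(10,2) + C(7,5)·C(10,1) + C(7,6)·C(10,0) = 10402; total = C(17,6) = 12376.
P = 10402/12376 = 743/884 ≈ 0.8405.

743/884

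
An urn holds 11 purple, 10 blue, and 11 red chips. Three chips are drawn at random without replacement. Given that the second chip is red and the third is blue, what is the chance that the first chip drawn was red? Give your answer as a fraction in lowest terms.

P(first=red and the second chip is red and the third is blue) = (11/32)·(10/31)·(10/30) = 55/1488.
P(E) = Σ over first color = 121/2976 + 33/992 + 55/1488 = 55/496.
By Bayes, P(first=red | E) = 55/1488 / 55/496 = 1/3 ≈ 0.3333.

1/3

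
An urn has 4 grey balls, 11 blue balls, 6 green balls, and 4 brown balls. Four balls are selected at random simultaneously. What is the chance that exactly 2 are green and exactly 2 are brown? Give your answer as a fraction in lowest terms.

Unordered draws without replacement: count favorable combinations over C(25,4).
Favorable = C(4,0) · C(11,0) · C(6,2) · C(4,2) = 90; total = C(25,4) = 12650.
P = 90/12650 = 9/1265 ≈ 0.0071.

9/1265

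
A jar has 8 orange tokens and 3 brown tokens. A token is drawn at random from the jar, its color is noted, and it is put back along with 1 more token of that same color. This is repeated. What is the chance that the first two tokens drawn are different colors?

4/11

Either orange then brown, or brown then orange; after the first draw the total is 12.
P = (8/11)·(3/12) + (3/11)·(8/12) = 4/11 ≈ 0.3636.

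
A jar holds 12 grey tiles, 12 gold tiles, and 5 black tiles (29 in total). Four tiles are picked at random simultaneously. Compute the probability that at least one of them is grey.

3053/3393

Use the complement: P(at least one grey) = 1 − P(no grey).
P(none) = C(17,4)/C(29,4) = 2380/23751.
So P = 1 − 2380/23751 = 3053/3393 ≈ 0.8998.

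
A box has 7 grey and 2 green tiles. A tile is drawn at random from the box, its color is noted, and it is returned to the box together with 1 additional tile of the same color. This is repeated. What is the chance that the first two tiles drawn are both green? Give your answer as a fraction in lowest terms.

1/15

After a green draw the box holds 3 green out of 10.
P = (2/9)·(3/10) = 1/15 ≈ 0.0667.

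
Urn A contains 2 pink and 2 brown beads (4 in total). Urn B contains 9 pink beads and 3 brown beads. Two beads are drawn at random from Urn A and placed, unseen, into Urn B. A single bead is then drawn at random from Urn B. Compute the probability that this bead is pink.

5/7

Condition on how many of the transferred beads are pink (from Urn A: 2 pink of 4; then Urn B has 14 total).
  0 pink: C(2,0)C(2,2)/C(4,2) = 1/6; then P = 9/14
  1 pink: C(2,1)C(2,1)/C(4,2) = 2/3; then P = 10/14
  2 pink: C(2,2)C(2,0)/C(4,2) = 1/6; then P = 11/14
P(pink from Urn B) = 5/7 ≈ 0.7143.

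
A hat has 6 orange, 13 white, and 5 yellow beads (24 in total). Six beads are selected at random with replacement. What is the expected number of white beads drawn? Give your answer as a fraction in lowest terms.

13/4

By linearity of expectation, E[X] = Σ P(draw i is white); each independent draw has P(white) = 13/24.
E[X] = 6 · 13/24 = 13/4 ≈ 3.2500.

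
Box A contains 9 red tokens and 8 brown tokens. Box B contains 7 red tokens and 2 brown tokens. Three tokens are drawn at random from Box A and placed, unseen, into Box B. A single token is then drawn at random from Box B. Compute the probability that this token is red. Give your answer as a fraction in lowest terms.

Condition on how many of the transferred tokens are red (from Box A: 9 red of 17; then Box B has 12 total).
  0 red: C(9,0)C(8,3)/C(17,3) = 7/85; then P = 7/12
  1 red: C(9,1)C(8,2)/C(17,3) = 63/170; then P = 8/12
  2 red: C(9,2)C(8,1)/C(17,3) = 36/85; then P = 9/12
  3 red: C(9,3)C(8,0)/C(17,3) = 21/170; then P = 10/12
P(red from Box B) = 73/102 ≈ 0.7157.

73/102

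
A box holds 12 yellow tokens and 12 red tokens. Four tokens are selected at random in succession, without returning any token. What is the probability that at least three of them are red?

Sum the hypergeometric tail for j = 3,…,4 red tokens.
Favorable = C(12,3)·C(12,1) + C(12,4)·C(12,0) = 3135; total = C(24,4) = 10626.
P = 3135/10626 = 95/322 ≈ 0.2950.

95/322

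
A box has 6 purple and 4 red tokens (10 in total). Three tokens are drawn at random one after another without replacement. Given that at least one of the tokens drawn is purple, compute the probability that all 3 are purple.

5/29

P(all 3 purple) = C(6,3)/C(10,3) = 1/6; P(at least one purple) = 1 − C(4,3)/C(10,3) = 29/30.
Since 'all 3 purple' ⊆ 'at least one purple', P(all 3 | at least one) = 1/6 / 29/30 = 5/29 ≈ 0.1724.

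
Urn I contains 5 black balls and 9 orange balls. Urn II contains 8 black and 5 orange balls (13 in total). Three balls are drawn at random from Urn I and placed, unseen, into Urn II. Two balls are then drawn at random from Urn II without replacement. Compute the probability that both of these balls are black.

Condition on how many of the transferred balls are black (from Urn I: 5 black of 14; then Urn II has 16 total).
  0 black: C(5,0)C(9,3)/C(14,3) = 3/13; then P = C(8,2)/C(16,2) = 7/30
  1 black: C(5,1)C(9,2)/C(14,3) = 45/91; then P = C(9,2)/C(16,2) = 3/10
  2 black: C(5,2)C(9,1)/C(14,3) = 45/182; then P = C(10,2)/C(16,2) = 3/8
  3 black: C(5,3)C(9,0)/C(14,3) = 5/182; then P = C(11,2)/C(16,2) = 11/24
P(both black) = 1679/5460 ≈ 0.3075.

1679/5460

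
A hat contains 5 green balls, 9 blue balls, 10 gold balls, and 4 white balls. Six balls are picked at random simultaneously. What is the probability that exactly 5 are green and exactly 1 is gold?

1/37674

Unordered draws without replacement: count favorable combinations over C(28,6).
Favorable = C(5,5) · C(9,0) · C(10,1) · C(4,0) = 10; total = C(28,6) = 376740.
P = 10/376740 = 1/37674 ≈ 0.0000.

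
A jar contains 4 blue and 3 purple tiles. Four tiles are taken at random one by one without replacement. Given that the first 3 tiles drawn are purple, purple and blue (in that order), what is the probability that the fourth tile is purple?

1/4

After removing 1 blue, 2 purple, the jar has 1 purple out of 4 remaining.
P(fourth is purple | given) = 1/4 ≈ 0.2500.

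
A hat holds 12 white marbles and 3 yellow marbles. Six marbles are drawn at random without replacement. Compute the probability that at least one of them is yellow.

53/65

Use the complement: P(at least one yellow) = 1 − P(no yellow).
P(none) = C(12,6)/C(15,6) = 924/5005.
So P = 1 − 924/5005 = 53/65 ≈ 0.8154.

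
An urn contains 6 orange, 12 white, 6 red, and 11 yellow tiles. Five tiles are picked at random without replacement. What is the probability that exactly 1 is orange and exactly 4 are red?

Unordered draws without replacement: count favorable combinations over C(35,5).
Favorable = C(6,1) · C(12,0) · C(6,4) · C(11,0) = 90; total = C(35,5) = 324632.
P = 90/324632 = 45/162316 ≈ 0.0003.

45/162316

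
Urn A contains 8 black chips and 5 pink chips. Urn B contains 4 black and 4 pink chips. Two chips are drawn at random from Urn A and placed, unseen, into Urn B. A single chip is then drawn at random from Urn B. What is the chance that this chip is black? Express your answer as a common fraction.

34/65

Condition on how many of the transferred chips are black (from Urn A: 8 black of 13; then Urn B has 10 total).
  0 black: C(8,0)C(5,2)/C(13,2) = 5/39; then P = 4/10
  1 black: C(8,1)C(5,1)/C(13,2) = 20/39; then P = 5/10
  2 black: C(8,2)C(5,0)/C(13,2) = 14/39; then P = 6/10
P(black from Urn B) = 34/65 ≈ 0.5231.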